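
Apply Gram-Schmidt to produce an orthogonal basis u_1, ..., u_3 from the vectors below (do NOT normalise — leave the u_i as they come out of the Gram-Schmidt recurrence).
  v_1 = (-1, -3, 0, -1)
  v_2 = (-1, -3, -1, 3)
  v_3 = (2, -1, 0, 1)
Orthogonal basis:
  u_1 = (-1, -3, 0, -1)
  u_2 = (-4/11, -12/11, -1, 40/11)
  u_3 = (358/171, -41/57, 44/171, 11/171)

Apply the Gram-Schmidt recurrence
  u_1 = v_1
  u_i = v_i − Σ_{j<i} ((v_i · u_j) / (u_j · u_j)) · u_j.

Step by step this gives:
  u_1 = (-1, -3, 0, -1)
  u_2 = (-4/11, -12/11, -1, 40/11)
  u_3 = (358/171, -41/57, 44/171, 11/171)

Orthogonality check:
  u_2 · u_1 = 0 (should be 0)
  u_3 · u_1 = 0 (should be 0)
  u_3 · u_2 = 0 (should be 0)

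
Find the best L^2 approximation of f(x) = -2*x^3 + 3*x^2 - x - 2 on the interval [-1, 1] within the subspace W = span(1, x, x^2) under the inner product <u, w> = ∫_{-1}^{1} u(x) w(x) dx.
g(x) = 3*x^2 - 11*x/5 - 2

The best approximation g ∈ W is the orthogonal projection of f onto W. Writing g = a_0 + a_1 x + a_2 x^2, the coefficients solve the normal equations G · a = b where
  G_{ij} = <φ_i, φ_j> and b_i = <f, φ_i>, with φ_0 = 1, φ_1 = x, φ_2 = x^2.
G =
  [2, 0, 2/3]
  [0, 2/3, 0]
  [2/3, 0, 2/5],
b = (-2, -22/15, -2/15).
Solving gives a_0 = -2, a_1 = -11/5, a_2 = 3, so
  g(x) = 3*x^2 - 11*x/5 - 2.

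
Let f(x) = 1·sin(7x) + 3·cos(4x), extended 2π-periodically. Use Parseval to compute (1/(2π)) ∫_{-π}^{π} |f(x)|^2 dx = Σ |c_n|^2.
Σ |c_n|^2 = 5

Expand |f|^2 and use orthogonality of {sin(nx), cos(mx)} on [-π, π]:
  ∫_{-π}^{π} sin(nx)^2 dx = π, ∫ cos(mx)^2 dx = π, and cross terms integrate to 0.
So ∫_{-π}^{π} f(x)^2 dx = 1^2 · π + 3^2 · π = (1 + 9)π.
Divide by 2π: (1 + 9)/2 = 5.
By Parseval, this equals Σ |c_n|^2.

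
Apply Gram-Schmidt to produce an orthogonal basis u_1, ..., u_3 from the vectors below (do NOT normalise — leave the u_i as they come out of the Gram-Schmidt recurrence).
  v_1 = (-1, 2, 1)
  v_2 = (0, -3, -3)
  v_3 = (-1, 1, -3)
Orthogonal basis:
  u_1 = (-1, 2, 1)
  u_2 = (-3/2, 0, -3/2)
  u_3 = (1, 1, -1)

Apply the Gram-Schmidt recurrence
  u_1 = v_1
  u_i = v_i − Σ_{j<i} ((v_i · u_j) / (u_j · u_j)) · u_j.

Step by step this gives:
  u_1 = (-1, 2, 1)
  u_2 = (-3/2, 0, -3/2)
  u_3 = (1, 1, -1)

Orthogonality check:
  u_2 · u_1 = 0 (should be 0)
  u_3 · u_1 = 0 (should be 0)
  u_3 · u_2 = 0 (should be 0)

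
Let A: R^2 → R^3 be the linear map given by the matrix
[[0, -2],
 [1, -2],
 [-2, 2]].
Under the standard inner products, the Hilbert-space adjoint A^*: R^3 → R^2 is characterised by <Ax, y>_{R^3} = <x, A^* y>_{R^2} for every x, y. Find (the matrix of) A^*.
A^* = A^T =
[[0, 1, -2],
 [-2, -2, 2]]

For real matrices with standard dot products, the defining identity <Ax, y> = <x, A^* y> gives (Ax)^T y = x^T (A^*) y, i.e. x^T A^T y = x^T (A^*) y. Since this holds for all x, y, we must have A^* = A^T. Therefore
A^* =
[[0, 1, -2],
 [-2, -2, 2]].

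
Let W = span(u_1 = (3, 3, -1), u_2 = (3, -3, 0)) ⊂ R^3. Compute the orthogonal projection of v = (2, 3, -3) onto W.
proj_W(v) = (89/38, 127/38, -18/19)

Set up U = [u_1 | ... | u_2] ∈ R^(3×2). The projector onto W = col(U) is P = U (U^T U)^(-1) U^T.
Compute U^T U =
  [19, 0]
  [0, 18],
and U^T v = (18, -3).
Solve U^T U · c = U^T v for the coefficients: c = (18/19, -1/6). The projection is proj_W(v) = U c.
Check: (v - proj_W(v)) · u_1 = 0  (should be 0).
Check: (v - proj_W(v)) · u_2 = 0  (should be 0).
Result: proj_W(v) = (89/38, 127/38, -18/19).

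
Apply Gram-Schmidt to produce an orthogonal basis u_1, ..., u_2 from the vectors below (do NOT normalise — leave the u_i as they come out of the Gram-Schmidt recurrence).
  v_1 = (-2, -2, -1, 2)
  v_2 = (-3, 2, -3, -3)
Orthogonal basis:
  u_1 = (-2, -2, -1, 2)
  u_2 = (-41/13, 24/13, -40/13, -37/13)

Apply the Gram-Schmidt recurrence
  u_1 = v_1
  u_i = v_i − Σ_{j<i} ((v_i · u_j) / (u_j · u_j)) · u_j.

Step by step this gives:
  u_1 = (-2, -2, -1, 2)
  u_2 = (-41/13, 24/13, -40/13, -37/13)

Orthogonality check:
  u_2 · u_1 = 0 (should be 0)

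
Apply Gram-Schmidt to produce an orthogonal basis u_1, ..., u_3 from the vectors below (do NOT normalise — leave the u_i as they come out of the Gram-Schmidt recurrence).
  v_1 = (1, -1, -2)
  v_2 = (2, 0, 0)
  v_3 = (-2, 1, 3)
Orthogonal basis:
  u_1 = (1, -1, -2)
  u_2 = (5/3, 1/3, 2/3)
  u_3 = (0, -2/5, 1/5)

Apply the Gram-Schmidt recurrence
  u_1 = v_1
  u_i = v_i − Σ_{j<i} ((v_i · u_j) / (u_j · u_j)) · u_j.

Step by step this gives:
  u_1 = (1, -1, -2)
  u_2 = (5/3, 1/3, 2/3)
  u_3 = (0, -2/5, 1/5)

Orthogonality check:
  u_2 · u_1 = 0 (should be 0)
  u_3 · u_1 = 0 (should be 0)
  u_3 · u_2 = 0 (should be 0)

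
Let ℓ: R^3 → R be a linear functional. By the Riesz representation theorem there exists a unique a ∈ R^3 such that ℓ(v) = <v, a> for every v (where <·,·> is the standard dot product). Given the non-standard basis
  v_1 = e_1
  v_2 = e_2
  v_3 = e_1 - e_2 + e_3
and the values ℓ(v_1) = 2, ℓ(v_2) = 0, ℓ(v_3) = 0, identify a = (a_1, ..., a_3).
a = (2, 0, -2)

Write a = (a_1, ..., a_3) in the standard basis. For each basis vector v_i, ℓ(v_i) = <v_i, a> is a linear equation in the a_j's. Collect the n equations into a matrix system V a = ℓ, where row i of V is v_i (expressed in the standard basis). Since V is invertible (lower-triangular with 1s on the diagonal, up to permutation), solve by back-substitution:
  V =
[[1, 0, 0],
 [0, 1, 0],
 [1, -1, 1]]
  V a = (2, 0, 0)
Solving gives a = (2, 0, -2).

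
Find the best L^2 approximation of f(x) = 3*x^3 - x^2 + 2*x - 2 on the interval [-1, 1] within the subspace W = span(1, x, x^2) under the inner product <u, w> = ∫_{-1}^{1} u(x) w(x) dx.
g(x) = -x^2 + 19*x/5 - 2

The best approximation g ∈ W is the orthogonal projection of f onto W. Writing g = a_0 + a_1 x + a_2 x^2, the coefficients solve the normal equations G · a = b where
  G_{ij} = <φ_i, φ_j> and b_i = <f, φ_i>, with φ_0 = 1, φ_1 = x, φ_2 = x^2.
G =
  [2, 0, 2/3]
  [0, 2/3, 0]
  [2/3, 0, 2/5],
b = (-14/3, 38/15, -26/15).
Solving gives a_0 = -2, a_1 = 19/5, a_2 = -1, so
  g(x) = -x^2 + 19*x/5 - 2.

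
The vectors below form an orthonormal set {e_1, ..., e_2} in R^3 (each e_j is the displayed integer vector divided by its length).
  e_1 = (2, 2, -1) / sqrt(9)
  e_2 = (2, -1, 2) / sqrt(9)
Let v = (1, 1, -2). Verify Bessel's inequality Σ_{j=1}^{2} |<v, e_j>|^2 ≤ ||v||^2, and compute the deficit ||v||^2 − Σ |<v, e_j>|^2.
Σ |<v, e_j>|^2 = 5; ||v||^2 = 6; deficit = 1

Write each e_j = u_j / sqrt(<u_j, u_j>) where u_j is the displayed integer vector. Then <v, e_j> = <v, u_j> / sqrt(<u_j, u_j>), so |<v, e_j>|^2 = <v, u_j>^2 / <u_j, u_j>.
Coefficients: <v, e_1> = 6/sqrt(9), <v, e_2> = -3/sqrt(9).
Square and sum: Σ |<v, e_j>|^2 = 5.
Compute ||v||^2 = v·v = 6.
Deficit = 6 − 5 = 1 ≥ 0, confirming Bessel's inequality. (The deficit equals ||v − Σ <v,e_j> e_j||^2, the squared distance from v to span{e_j}.)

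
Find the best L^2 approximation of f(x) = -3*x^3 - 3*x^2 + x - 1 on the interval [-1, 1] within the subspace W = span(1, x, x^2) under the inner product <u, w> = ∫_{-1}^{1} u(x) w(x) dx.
g(x) = -3*x^2 - 4*x/5 - 1

The best approximation g ∈ W is the orthogonal projection of f onto W. Writing g = a_0 + a_1 x + a_2 x^2, the coefficients solve the normal equations G · a = b where
  G_{ij} = <φ_i, φ_j> and b_i = <f, φ_i>, with φ_0 = 1, φ_1 = x, φ_2 = x^2.
G =
  [2, 0, 2/3]
  [0, 2/3, 0]
  [2/3, 0, 2/5],
b = (-4, -8/15, -28/15).
Solving gives a_0 = -1, a_1 = -4/5, a_2 = -3, so
  g(x) = -3*x^2 - 4*x/5 - 1.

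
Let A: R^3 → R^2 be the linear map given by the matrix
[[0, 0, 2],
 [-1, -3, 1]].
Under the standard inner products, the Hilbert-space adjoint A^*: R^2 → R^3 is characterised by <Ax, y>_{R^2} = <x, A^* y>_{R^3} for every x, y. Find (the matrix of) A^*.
A^* = A^T =
[[0, -1],
 [0, -3],
 [2, 1]]

For real matrices with standard dot products, the defining identity <Ax, y> = <x, A^* y> gives (Ax)^T y = x^T (A^*) y, i.e. x^T A^T y = x^T (A^*) y. Since this holds for all x, y, we must have A^* = A^T. Therefore
A^* =
[[0, -1],
 [0, -3],
 [2, 1]].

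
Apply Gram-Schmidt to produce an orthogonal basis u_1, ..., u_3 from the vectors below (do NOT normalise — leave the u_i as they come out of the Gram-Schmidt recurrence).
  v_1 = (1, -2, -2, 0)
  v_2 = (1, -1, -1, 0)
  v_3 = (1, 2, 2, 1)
Orthogonal basis:
  u_1 = (1, -2, -2, 0)
  u_2 = (4/9, 1/9, 1/9, 0)
  u_3 = (0, 0, 0, 1)

Apply the Gram-Schmidt recurrence
  u_1 = v_1
  u_i = v_i − Σ_{j<i} ((v_i · u_j) / (u_j · u_j)) · u_j.

Step by step this gives:
  u_1 = (1, -2, -2, 0)
  u_2 = (4/9, 1/9, 1/9, 0)
  u_3 = (0, 0, 0, 1)

Orthogonality check:
  u_2 · u_1 = 0 (should be 0)
  u_3 · u_1 = 0 (should be 0)
  u_3 · u_2 = 0 (should be 0)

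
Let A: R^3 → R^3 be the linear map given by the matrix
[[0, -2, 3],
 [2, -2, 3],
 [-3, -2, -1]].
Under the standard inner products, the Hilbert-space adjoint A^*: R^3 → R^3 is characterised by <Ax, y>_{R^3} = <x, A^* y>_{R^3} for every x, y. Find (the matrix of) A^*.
A^* = A^T =
[[0, 2, -3],
 [-2, -2, -2],
 [3, 3, -1]]

For real matrices with standard dot products, the defining identity <Ax, y> = <x, A^* y> gives (Ax)^T y = x^T (A^*) y, i.e. x^T A^T y = x^T (A^*) y. Since this holds for all x, y, we must have A^* = A^T. Therefore
A^* =
[[0, 2, -3],
 [-2, -2, -2],
 [3, 3, -1]].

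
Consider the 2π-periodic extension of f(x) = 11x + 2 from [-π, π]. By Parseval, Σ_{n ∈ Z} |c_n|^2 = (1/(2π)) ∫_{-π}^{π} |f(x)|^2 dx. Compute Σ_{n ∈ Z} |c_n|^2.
Σ |c_n|^2 = 121π^2/3 + 4

Expand and integrate term by term over [-π, π]:
  ∫ (11x)^2 dx = 121·(2π^3/3); ∫ 2·11·(2)·x dx = 0 (odd integrand); ∫ 2^2 dx = 4·2π.
So (1/(2π)) ∫_{-π}^{π} (11x + 2)^2 dx = 121π^2/3 + 4 = 121π^2/3 + 4.
Parseval ⇒ Σ |c_n|^2 = 121π^2/3 + 4.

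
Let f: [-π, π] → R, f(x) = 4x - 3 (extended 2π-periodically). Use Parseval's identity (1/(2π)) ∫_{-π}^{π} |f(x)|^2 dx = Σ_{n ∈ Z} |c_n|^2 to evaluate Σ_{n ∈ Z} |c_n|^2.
Σ |c_n|^2 = 16π^2/3 + 9

Expand and integrate term by term over [-π, π]:
  ∫ (4x)^2 dx = 16·(2π^3/3); ∫ 2·4·(-3)·x dx = 0 (odd integrand); ∫ (-3)^2 dx = 9·2π.
So (1/(2π)) ∫_{-π}^{π} (4x - 3)^2 dx = 16π^2/3 + 9 = 16π^2/3 + 9.
Parseval ⇒ Σ |c_n|^2 = 16π^2/3 + 9.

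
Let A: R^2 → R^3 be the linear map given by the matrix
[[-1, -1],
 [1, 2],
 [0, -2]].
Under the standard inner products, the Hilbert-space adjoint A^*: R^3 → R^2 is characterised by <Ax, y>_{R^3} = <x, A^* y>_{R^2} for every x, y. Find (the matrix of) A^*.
A^* = A^T =
[[-1, 1, 0],
 [-1, 2, -2]]

For real matrices with standard dot products, the defining identity <Ax, y> = <x, A^* y> gives (Ax)^T y = x^T (A^*) y, i.e. x^T A^T y = x^T (A^*) y. Since this holds for all x, y, we must have A^* = A^T. Therefore
A^* =
[[-1, 1, 0],
 [-1, 2, -2]].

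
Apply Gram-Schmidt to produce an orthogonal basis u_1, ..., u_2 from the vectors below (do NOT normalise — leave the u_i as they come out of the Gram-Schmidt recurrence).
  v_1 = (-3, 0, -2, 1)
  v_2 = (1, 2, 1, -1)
Orthogonal basis:
  u_1 = (-3, 0, -2, 1)
  u_2 = (-2/7, 2, 1/7, -4/7)

Apply the Gram-Schmidt recurrence
  u_1 = v_1
  u_i = v_i − Σ_{j<i} ((v_i · u_j) / (u_j · u_j)) · u_j.

Step by step this gives:
  u_1 = (-3, 0, -2, 1)
  u_2 = (-2/7, 2, 1/7, -4/7)

Orthogonality check:
  u_2 · u_1 = 0 (should be 0)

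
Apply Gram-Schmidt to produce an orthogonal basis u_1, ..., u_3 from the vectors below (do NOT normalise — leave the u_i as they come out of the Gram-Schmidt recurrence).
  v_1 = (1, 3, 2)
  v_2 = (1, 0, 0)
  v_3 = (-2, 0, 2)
Orthogonal basis:
  u_1 = (1, 3, 2)
  u_2 = (13/14, -3/14, -1/7)
  u_3 = (0, -12/13, 18/13)

Apply the Gram-Schmidt recurrence
  u_1 = v_1
  u_i = v_i − Σ_{j<i} ((v_i · u_j) / (u_j · u_j)) · u_j.

Step by step this gives:
  u_1 = (1, 3, 2)
  u_2 = (13/14, -3/14, -1/7)
  u_3 = (0, -12/13, 18/13)

Orthogonality check:
  u_2 · u_1 = 0 (should be 0)
  u_3 · u_1 = 0 (should be 0)
  u_3 · u_2 = 0 (should be 0)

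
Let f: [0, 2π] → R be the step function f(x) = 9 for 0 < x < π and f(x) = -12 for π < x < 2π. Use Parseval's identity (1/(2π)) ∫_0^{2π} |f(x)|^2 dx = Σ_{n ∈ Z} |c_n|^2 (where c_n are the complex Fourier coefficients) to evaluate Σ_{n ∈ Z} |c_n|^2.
Σ |c_n|^2 = 225/2

Parseval equates the L^2 energy of f (normalised by 1/(2π)) with the ℓ^2 sum of its Fourier coefficients: (1/(2π)) ∫_0^{2π} |f|^2 = Σ |c_n|^2.
Compute the left side: (1/(2π)) [∫_0^π 9^2 dx + ∫_π^{2π} (-12)^2 dx] = (1/(2π)) · (81π + 144π) = (81 + 144)/2 = 225/2.
So Σ_{n ∈ Z} |c_n|^2 = 225/2.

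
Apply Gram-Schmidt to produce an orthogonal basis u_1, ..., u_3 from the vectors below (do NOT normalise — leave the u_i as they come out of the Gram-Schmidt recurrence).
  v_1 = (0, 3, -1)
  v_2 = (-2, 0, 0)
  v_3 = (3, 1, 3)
Orthogonal basis:
  u_1 = (0, 3, -1)
  u_2 = (-2, 0, 0)
  u_3 = (0, 1, 3)

Apply the Gram-Schmidt recurrence
  u_1 = v_1
  u_i = v_i − Σ_{j<i} ((v_i · u_j) / (u_j · u_j)) · u_j.

Step by step this gives:
  u_1 = (0, 3, -1)
  u_2 = (-2, 0, 0)
  u_3 = (0, 1, 3)

Orthogonality check:
  u_2 · u_1 = 0 (should be 0)
  u_3 · u_1 = 0 (should be 0)
  u_3 · u_2 = 0 (should be 0)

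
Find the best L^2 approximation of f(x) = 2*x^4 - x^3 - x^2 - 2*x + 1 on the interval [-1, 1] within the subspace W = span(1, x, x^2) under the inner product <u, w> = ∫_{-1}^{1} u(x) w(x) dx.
g(x) = 5*x^2/7 - 13*x/5 + 29/35

The best approximation g ∈ W is the orthogonal projection of f onto W. Writing g = a_0 + a_1 x + a_2 x^2, the coefficients solve the normal equations G · a = b where
  G_{ij} = <φ_i, φ_j> and b_i = <f, φ_i>, with φ_0 = 1, φ_1 = x, φ_2 = x^2.
G =
  [2, 0, 2/3]
  [0, 2/3, 0]
  [2/3, 0, 2/5],
b = (32/15, -26/15, 88/105).
Solving gives a_0 = 29/35, a_1 = -13/5, a_2 = 5/7, so
  g(x) = 5*x^2/7 - 13*x/5 + 29/35.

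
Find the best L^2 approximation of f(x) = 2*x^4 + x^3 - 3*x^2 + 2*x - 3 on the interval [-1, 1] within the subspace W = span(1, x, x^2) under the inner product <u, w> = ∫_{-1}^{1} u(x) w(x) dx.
g(x) = -9*x^2/7 + 13*x/5 - 111/35

The best approximation g ∈ W is the orthogonal projection of f onto W. Writing g = a_0 + a_1 x + a_2 x^2, the coefficients solve the normal equations G · a = b where
  G_{ij} = <φ_i, φ_j> and b_i = <f, φ_i>, with φ_0 = 1, φ_1 = x, φ_2 = x^2.
G =
  [2, 0, 2/3]
  [0, 2/3, 0]
  [2/3, 0, 2/5],
b = (-36/5, 26/15, -92/35).
Solving gives a_0 = -111/35, a_1 = 13/5, a_2 = -9/7, so
  g(x) = -9*x^2/7 + 13*x/5 - 111/35.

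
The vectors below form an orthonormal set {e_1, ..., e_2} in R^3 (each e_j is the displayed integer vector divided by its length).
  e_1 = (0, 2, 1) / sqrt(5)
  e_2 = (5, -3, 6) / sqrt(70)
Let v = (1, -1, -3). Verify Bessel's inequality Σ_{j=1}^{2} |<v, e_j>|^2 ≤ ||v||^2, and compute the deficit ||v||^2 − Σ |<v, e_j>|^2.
Σ |<v, e_j>|^2 = 45/7; ||v||^2 = 11; deficit = 32/7

Write each e_j = u_j / sqrt(<u_j, u_j>) where u_j is the displayed integer vector. Then <v, e_j> = <v, u_j> / sqrt(<u_j, u_j>), so |<v, e_j>|^2 = <v, u_j>^2 / <u_j, u_j>.
Coefficients: <v, e_1> = -5/sqrt(5), <v, e_2> = -10/sqrt(70).
Square and sum: Σ |<v, e_j>|^2 = 45/7.
Compute ||v||^2 = v·v = 11.
Deficit = 11 − 45/7 = 32/7 ≥ 0, confirming Bessel's inequality. (The deficit equals ||v − Σ <v,e_j> e_j||^2, the squared distance from v to span{e_j}.)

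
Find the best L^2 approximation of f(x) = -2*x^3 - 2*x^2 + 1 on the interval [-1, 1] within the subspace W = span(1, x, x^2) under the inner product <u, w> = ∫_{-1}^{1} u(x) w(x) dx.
g(x) = -2*x^2 - 6*x/5 + 1

The best approximation g ∈ W is the orthogonal projection of f onto W. Writing g = a_0 + a_1 x + a_2 x^2, the coefficients solve the normal equations G · a = b where
  G_{ij} = <φ_i, φ_j> and b_i = <f, φ_i>, with φ_0 = 1, φ_1 = x, φ_2 = x^2.
G =
  [2, 0, 2/3]
  [0, 2/3, 0]
  [2/3, 0, 2/5],
b = (2/3, -4/5, -2/15).
Solving gives a_0 = 1, a_1 = -6/5, a_2 = -2, so
  g(x) = -2*x^2 - 6*x/5 + 1.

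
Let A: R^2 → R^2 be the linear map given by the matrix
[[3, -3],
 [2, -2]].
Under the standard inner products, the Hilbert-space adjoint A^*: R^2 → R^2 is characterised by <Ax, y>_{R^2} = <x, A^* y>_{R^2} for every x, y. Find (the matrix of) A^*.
A^* = A^T =
[[3, 2],
 [-3, -2]]

For real matrices with standard dot products, the defining identity <Ax, y> = <x, A^* y> gives (Ax)^T y = x^T (A^*) y, i.e. x^T A^T y = x^T (A^*) y. Since this holds for all x, y, we must have A^* = A^T. Therefore
A^* =
[[3, 2],
 [-3, -2]].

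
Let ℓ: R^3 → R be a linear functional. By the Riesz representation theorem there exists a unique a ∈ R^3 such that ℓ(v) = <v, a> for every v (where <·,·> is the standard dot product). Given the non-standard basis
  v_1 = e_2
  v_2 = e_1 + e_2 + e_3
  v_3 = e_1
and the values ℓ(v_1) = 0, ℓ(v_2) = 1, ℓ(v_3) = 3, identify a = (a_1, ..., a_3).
a = (3, 0, -2)

Write a = (a_1, ..., a_3) in the standard basis. For each basis vector v_i, ℓ(v_i) = <v_i, a> is a linear equation in the a_j's. Collect the n equations into a matrix system V a = ℓ, where row i of V is v_i (expressed in the standard basis). Since V is invertible (lower-triangular with 1s on the diagonal, up to permutation), solve by back-substitution:
  V =
[[0, 1, 0],
 [1, 1, 1],
 [1, 0, 0]]
  V a = (0, 1, 3)
Solving gives a = (3, 0, -2).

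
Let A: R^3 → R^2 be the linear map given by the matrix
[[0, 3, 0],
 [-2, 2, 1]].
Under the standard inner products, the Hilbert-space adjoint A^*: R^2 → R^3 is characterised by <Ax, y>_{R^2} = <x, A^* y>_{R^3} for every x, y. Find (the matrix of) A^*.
A^* = A^T =
[[0, -2],
 [3, 2],
 [0, 1]]

For real matrices with standard dot products, the defining identity <Ax, y> = <x, A^* y> gives (Ax)^T y = x^T (A^*) y, i.e. x^T A^T y = x^T (A^*) y. Since this holds for all x, y, we must have A^* = A^T. Therefore
A^* =
[[0, -2],
 [3, 2],
 [0, 1]].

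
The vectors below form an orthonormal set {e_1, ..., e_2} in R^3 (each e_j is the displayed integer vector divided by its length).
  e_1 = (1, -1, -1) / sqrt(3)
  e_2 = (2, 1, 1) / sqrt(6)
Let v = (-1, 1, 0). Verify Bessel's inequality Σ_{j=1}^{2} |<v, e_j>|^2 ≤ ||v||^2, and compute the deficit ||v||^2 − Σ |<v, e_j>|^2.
Σ |<v, e_j>|^2 = 3/2; ||v||^2 = 2; deficit = 1/2

Write each e_j = u_j / sqrt(<u_j, u_j>) where u_j is the displayed integer vector. Then <v, e_j> = <v, u_j> / sqrt(<u_j, u_j>), so |<v, e_j>|^2 = <v, u_j>^2 / <u_j, u_j>.
Coefficients: <v, e_1> = -2/sqrt(3), <v, e_2> = -1/sqrt(6).
Square and sum: Σ |<v, e_j>|^2 = 3/2.
Compute ||v||^2 = v·v = 2.
Deficit = 2 − 3/2 = 1/2 ≥ 0, confirming Bessel's inequality. (The deficit equals ||v − Σ <v,e_j> e_j||^2, the squared distance from v to span{e_j}.)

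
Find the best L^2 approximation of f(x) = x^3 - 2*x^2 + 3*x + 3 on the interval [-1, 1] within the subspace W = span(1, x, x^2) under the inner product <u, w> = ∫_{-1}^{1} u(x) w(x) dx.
g(x) = -2*x^2 + 18*x/5 + 3

The best approximation g ∈ W is the orthogonal projection of f onto W. Writing g = a_0 + a_1 x + a_2 x^2, the coefficients solve the normal equations G · a = b where
  G_{ij} = <φ_i, φ_j> and b_i = <f, φ_i>, with φ_0 = 1, φ_1 = x, φ_2 = x^2.
G =
  [2, 0, 2/3]
  [0, 2/3, 0]
  [2/3, 0, 2/5],
b = (14/3, 12/5, 6/5).
Solving gives a_0 = 3, a_1 = 18/5, a_2 = -2, so
  g(x) = -2*x^2 + 18*x/5 + 3.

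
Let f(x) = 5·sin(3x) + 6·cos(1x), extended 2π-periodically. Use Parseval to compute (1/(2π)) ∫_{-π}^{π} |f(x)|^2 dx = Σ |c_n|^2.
Σ |c_n|^2 = 61/2

Expand |f|^2 and use orthogonality of {sin(nx), cos(mx)} on [-π, π]:
  ∫_{-π}^{π} sin(nx)^2 dx = π, ∫ cos(mx)^2 dx = π, and cross terms integrate to 0.
So ∫_{-π}^{π} f(x)^2 dx = 5^2 · π + 6^2 · π = (25 + 36)π.
Divide by 2π: (25 + 36)/2 = 61/2.
By Parseval, this equals Σ |c_n|^2.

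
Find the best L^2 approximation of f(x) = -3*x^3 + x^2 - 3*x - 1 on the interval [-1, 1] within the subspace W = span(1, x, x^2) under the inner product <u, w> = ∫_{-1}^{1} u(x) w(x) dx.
g(x) = x^2 - 24*x/5 - 1

The best approximation g ∈ W is the orthogonal projection of f onto W. Writing g = a_0 + a_1 x + a_2 x^2, the coefficients solve the normal equations G · a = b where
  G_{ij} = <φ_i, φ_j> and b_i = <f, φ_i>, with φ_0 = 1, φ_1 = x, φ_2 = x^2.
G =
  [2, 0, 2/3]
  [0, 2/3, 0]
  [2/3, 0, 2/5],
b = (-4/3, -16/5, -4/15).
Solving gives a_0 = -1, a_1 = -24/5, a_2 = 1, so
  g(x) = x^2 - 24*x/5 - 1.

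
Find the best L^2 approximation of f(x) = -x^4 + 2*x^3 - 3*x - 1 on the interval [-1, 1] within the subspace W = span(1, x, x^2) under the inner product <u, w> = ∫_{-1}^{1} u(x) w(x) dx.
g(x) = -6*x^2/7 - 9*x/5 - 32/35

The best approximation g ∈ W is the orthogonal projection of f onto W. Writing g = a_0 + a_1 x + a_2 x^2, the coefficients solve the normal equations G · a = b where
  G_{ij} = <φ_i, φ_j> and b_i = <f, φ_i>, with φ_0 = 1, φ_1 = x, φ_2 = x^2.
G =
  [2, 0, 2/3]
  [0, 2/3, 0]
  [2/3, 0, 2/5],
b = (-12/5, -6/5, -20/21).
Solving gives a_0 = -32/35, a_1 = -9/5, a_2 = -6/7, so
  g(x) = -6*x^2/7 - 9*x/5 - 32/35.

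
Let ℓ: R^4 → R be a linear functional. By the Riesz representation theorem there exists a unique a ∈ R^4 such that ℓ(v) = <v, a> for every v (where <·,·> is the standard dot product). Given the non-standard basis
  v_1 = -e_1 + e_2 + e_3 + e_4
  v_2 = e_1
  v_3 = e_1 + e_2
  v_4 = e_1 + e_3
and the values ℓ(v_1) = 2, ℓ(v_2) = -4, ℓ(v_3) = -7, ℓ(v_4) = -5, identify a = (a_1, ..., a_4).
a = (-4, -3, -1, 2)

Write a = (a_1, ..., a_4) in the standard basis. For each basis vector v_i, ℓ(v_i) = <v_i, a> is a linear equation in the a_j's. Collect the n equations into a matrix system V a = ℓ, where row i of V is v_i (expressed in the standard basis). Since V is invertible (lower-triangular with 1s on the diagonal, up to permutation), solve by back-substitution:
  V =
[[-1, 1, 1, 1],
 [1, 0, 0, 0],
 [1, 1, 0, 0],
 [1, 0, 1, 0]]
  V a = (2, -4, -7, -5)
Solving gives a = (-4, -3, -1, 2).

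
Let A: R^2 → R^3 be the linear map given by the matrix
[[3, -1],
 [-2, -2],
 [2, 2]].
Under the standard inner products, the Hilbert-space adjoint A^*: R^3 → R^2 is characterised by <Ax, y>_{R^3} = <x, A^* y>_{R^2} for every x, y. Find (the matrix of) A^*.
A^* = A^T =
[[3, -2, 2],
 [-1, -2, 2]]

For real matrices with standard dot products, the defining identity <Ax, y> = <x, A^* y> gives (Ax)^T y = x^T (A^*) y, i.e. x^T A^T y = x^T (A^*) y. Since this holds for all x, y, we must have A^* = A^T. Therefore
A^* =
[[3, -2, 2],
 [-1, -2, 2]].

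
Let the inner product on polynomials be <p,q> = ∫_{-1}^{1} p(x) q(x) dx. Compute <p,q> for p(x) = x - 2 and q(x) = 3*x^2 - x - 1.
<p,q> = -2/3

Expand the product: p(x)·q(x) = 3*x^3 - 7*x^2 + x + 2.
∫_{-1}^{1} of each monomial x^k gives [2/(k+1) if k even, 0 if k odd]. Integrating term-by-term (or equivalently evaluating the antiderivative F(x) = 3*x^4/4 - 7*x^3/3 + x^2/2 + 2*x at the endpoints):
  F(1) − F(−1) = 11/12 − (19/12) = -2/3.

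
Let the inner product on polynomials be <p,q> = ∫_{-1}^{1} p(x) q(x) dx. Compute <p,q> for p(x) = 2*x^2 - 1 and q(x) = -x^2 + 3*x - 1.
<p,q> = 8/15

Expand the product: p(x)·q(x) = -2*x^4 + 6*x^3 - x^2 - 3*x + 1.
∫_{-1}^{1} of each monomial x^k gives [2/(k+1) if k even, 0 if k odd]. Integrating term-by-term (or equivalently evaluating the antiderivative F(x) = -2*x^5/5 + 3*x^4/2 - x^3/3 - 3*x^2/2 + x at the endpoints):
  F(1) − F(−1) = 4/15 − (-4/15) = 8/15.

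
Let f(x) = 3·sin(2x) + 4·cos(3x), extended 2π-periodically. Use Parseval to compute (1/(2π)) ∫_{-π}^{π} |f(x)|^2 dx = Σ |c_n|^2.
Σ |c_n|^2 = 25/2

Expand |f|^2 and use orthogonality of {sin(nx), cos(mx)} on [-π, π]:
  ∫_{-π}^{π} sin(nx)^2 dx = π, ∫ cos(mx)^2 dx = π, and cross terms integrate to 0.
So ∫_{-π}^{π} f(x)^2 dx = 3^2 · π + 4^2 · π = (9 + 16)π.
Divide by 2π: (9 + 16)/2 = 25/2.
By Parseval, this equals Σ |c_n|^2.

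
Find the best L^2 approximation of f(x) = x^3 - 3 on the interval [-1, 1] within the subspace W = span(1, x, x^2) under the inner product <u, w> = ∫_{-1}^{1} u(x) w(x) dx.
g(x) = 3*x/5 - 3

The best approximation g ∈ W is the orthogonal projection of f onto W. Writing g = a_0 + a_1 x + a_2 x^2, the coefficients solve the normal equations G · a = b where
  G_{ij} = <φ_i, φ_j> and b_i = <f, φ_i>, with φ_0 = 1, φ_1 = x, φ_2 = x^2.
G =
  [2, 0, 2/3]
  [0, 2/3, 0]
  [2/3, 0, 2/5],
b = (-6, 2/5, -2).
Solving gives a_0 = -3, a_1 = 3/5, a_2 = 0, so
  g(x) = 3*x/5 - 3.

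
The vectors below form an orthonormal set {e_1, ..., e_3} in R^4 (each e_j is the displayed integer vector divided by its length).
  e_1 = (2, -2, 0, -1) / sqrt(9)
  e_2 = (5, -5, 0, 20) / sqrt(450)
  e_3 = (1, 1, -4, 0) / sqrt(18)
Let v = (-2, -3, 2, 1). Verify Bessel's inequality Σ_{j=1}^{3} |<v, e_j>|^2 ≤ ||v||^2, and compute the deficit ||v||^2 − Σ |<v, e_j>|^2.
Σ |<v, e_j>|^2 = 98/9; ||v||^2 = 18; deficit = 64/9

Write each e_j = u_j / sqrt(<u_j, u_j>) where u_j is the displayed integer vector. Then <v, e_j> = <v, u_j> / sqrt(<u_j, u_j>), so |<v, e_j>|^2 = <v, u_j>^2 / <u_j, u_j>.
Coefficients: <v, e_1> = 1/sqrt(9), <v, e_2> = 25/sqrt(450), <v, e_3> = -13/sqrt(18).
Square and sum: Σ |<v, e_j>|^2 = 98/9.
Compute ||v||^2 = v·v = 18.
Deficit = 18 − 98/9 = 64/9 ≥ 0, confirming Bessel's inequality. (The deficit equals ||v − Σ <v,e_j> e_j||^2, the squared distance from v to span{e_j}.)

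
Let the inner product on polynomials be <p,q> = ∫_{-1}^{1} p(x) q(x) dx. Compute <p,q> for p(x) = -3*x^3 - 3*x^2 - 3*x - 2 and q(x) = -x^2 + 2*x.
<p,q> = -58/15

Expand the product: p(x)·q(x) = 3*x^5 - 3*x^4 - 3*x^3 - 4*x^2 - 4*x.
∫_{-1}^{1} of each monomial x^k gives [2/(k+1) if k even, 0 if k odd]. Integrating term-by-term (or equivalently evaluating the antiderivative F(x) = x^6/2 - 3*x^5/5 - 3*x^4/4 - 4*x^3/3 - 2*x^2 at the endpoints):
  F(1) − F(−1) = -251/60 − (-19/60) = -58/15.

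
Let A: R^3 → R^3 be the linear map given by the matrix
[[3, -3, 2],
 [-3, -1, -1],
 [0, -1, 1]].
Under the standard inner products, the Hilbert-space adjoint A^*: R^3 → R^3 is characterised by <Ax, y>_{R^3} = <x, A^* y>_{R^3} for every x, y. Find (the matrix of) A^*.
A^* = A^T =
[[3, -3, 0],
 [-3, -1, -1],
 [2, -1, 1]]

For real matrices with standard dot products, the defining identity <Ax, y> = <x, A^* y> gives (Ax)^T y = x^T (A^*) y, i.e. x^T A^T y = x^T (A^*) y. Since this holds for all x, y, we must have A^* = A^T. Therefore
A^* =
[[3, -3, 0],
 [-3, -1, -1],
 [2, -1, 1]].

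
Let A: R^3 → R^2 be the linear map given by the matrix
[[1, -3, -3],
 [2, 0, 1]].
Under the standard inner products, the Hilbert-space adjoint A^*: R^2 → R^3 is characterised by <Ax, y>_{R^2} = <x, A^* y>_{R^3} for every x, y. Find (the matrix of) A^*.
A^* = A^T =
[[1, 2],
 [-3, 0],
 [-3, 1]]

For real matrices with standard dot products, the defining identity <Ax, y> = <x, A^* y> gives (Ax)^T y = x^T (A^*) y, i.e. x^T A^T y = x^T (A^*) y. Since this holds for all x, y, we must have A^* = A^T. Therefore
A^* =
[[1, 2],
 [-3, 0],
 [-3, 1]].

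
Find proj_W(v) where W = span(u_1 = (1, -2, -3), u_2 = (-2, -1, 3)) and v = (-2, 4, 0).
proj_W(v) = (8/23, 74/23, 30/23)

Set up U = [u_1 | ... | u_2] ∈ R^(3×2). The projector onto W = col(U) is P = U (U^T U)^(-1) U^T.
Compute U^T U =
  [14, -9]
  [-9, 14],
and U^T v = (-10, 0).
Solve U^T U · c = U^T v for the coefficients: c = (-28/23, -18/23). The projection is proj_W(v) = U c.
Check: (v - proj_W(v)) · u_1 = 0  (should be 0).
Check: (v - proj_W(v)) · u_2 = 0  (should be 0).
Result: proj_W(v) = (8/23, 74/23, 30/23).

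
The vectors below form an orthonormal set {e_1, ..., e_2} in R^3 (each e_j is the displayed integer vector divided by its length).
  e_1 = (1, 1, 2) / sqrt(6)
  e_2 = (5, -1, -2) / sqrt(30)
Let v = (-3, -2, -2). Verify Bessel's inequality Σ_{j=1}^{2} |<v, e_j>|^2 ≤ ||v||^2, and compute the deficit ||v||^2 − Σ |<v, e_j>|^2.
Σ |<v, e_j>|^2 = 81/5; ||v||^2 = 17; deficit = 4/5

Write each e_j = u_j / sqrt(<u_j, u_j>) where u_j is the displayed integer vector. Then <v, e_j> = <v, u_j> / sqrt(<u_j, u_j>), so |<v, e_j>|^2 = <v, u_j>^2 / <u_j, u_j>.
Coefficients: <v, e_1> = -9/sqrt(6), <v, e_2> = -9/sqrt(30).
Square and sum: Σ |<v, e_j>|^2 = 81/5.
Compute ||v||^2 = v·v = 17.
Deficit = 17 − 81/5 = 4/5 ≥ 0, confirming Bessel's inequality. (The deficit equals ||v − Σ <v,e_j> e_j||^2, the squared distance from v to span{e_j}.)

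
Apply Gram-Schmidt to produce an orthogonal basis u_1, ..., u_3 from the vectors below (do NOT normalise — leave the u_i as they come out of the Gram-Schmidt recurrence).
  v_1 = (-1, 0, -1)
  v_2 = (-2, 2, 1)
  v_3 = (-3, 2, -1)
Orthogonal basis:
  u_1 = (-1, 0, -1)
  u_2 = (-3/2, 2, 3/2)
  u_3 = (4/17, 6/17, -4/17)

Apply the Gram-Schmidt recurrence
  u_1 = v_1
  u_i = v_i − Σ_{j<i} ((v_i · u_j) / (u_j · u_j)) · u_j.

Step by step this gives:
  u_1 = (-1, 0, -1)
  u_2 = (-3/2, 2, 3/2)
  u_3 = (4/17, 6/17, -4/17)

Orthogonality check:
  u_2 · u_1 = 0 (should be 0)
  u_3 · u_1 = 0 (should be 0)
  u_3 · u_2 = 0 (should be 0)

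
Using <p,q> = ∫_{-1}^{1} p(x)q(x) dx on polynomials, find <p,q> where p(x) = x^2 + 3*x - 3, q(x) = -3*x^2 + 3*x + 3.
<p,q> = -26/5

Expand the product: p(x)·q(x) = -3*x^4 - 6*x^3 + 21*x^2 - 9.
∫_{-1}^{1} of each monomial x^k gives [2/(k+1) if k even, 0 if k odd]. Integrating term-by-term (or equivalently evaluating the antiderivative F(x) = -3*x^5/5 - 3*x^4/2 + 7*x^3 - 9*x at the endpoints):
  F(1) − F(−1) = -41/10 − (11/10) = -26/5.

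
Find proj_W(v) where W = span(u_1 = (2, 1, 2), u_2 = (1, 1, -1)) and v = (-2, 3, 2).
proj_W(v) = (4/13, -1/13, 16/13)

Set up U = [u_1 | ... | u_2] ∈ R^(3×2). The projector onto W = col(U) is P = U (U^T U)^(-1) U^T.
Compute U^T U =
  [9, 1]
  [1, 3],
and U^T v = (3, -1).
Solve U^T U · c = U^T v for the coefficients: c = (5/13, -6/13). The projection is proj_W(v) = U c.
Check: (v - proj_W(v)) · u_1 = 0  (should be 0).
Check: (v - proj_W(v)) · u_2 = 0  (should be 0).
Result: proj_W(v) = (4/13, -1/13, 16/13).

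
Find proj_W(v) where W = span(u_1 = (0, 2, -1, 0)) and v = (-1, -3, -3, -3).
proj_W(v) = (0, -6/5, 3/5, 0)

Set up U = [u_1 | ... | u_1] ∈ R^(4×1). The projector onto W = col(U) is P = U (U^T U)^(-1) U^T.
Compute U^T U =
  [5],
and U^T v = (-3).
Solve U^T U · c = U^T v for the coefficients: c = (-3/5). The projection is proj_W(v) = U c.
Check: (v - proj_W(v)) · u_1 = 0  (should be 0).
Result: proj_W(v) = (0, -6/5, 3/5, 0).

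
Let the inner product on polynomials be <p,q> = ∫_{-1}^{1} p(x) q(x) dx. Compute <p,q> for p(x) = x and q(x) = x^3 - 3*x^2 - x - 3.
<p,q> = -4/15

Expand the product: p(x)·q(x) = x^4 - 3*x^3 - x^2 - 3*x.
∫_{-1}^{1} of each monomial x^k gives [2/(k+1) if k even, 0 if k odd]. Integrating term-by-term (or equivalently evaluating the antiderivative F(x) = x^5/5 - 3*x^4/4 - x^3/3 - 3*x^2/2 at the endpoints):
  F(1) − F(−1) = -143/60 − (-127/60) = -4/15.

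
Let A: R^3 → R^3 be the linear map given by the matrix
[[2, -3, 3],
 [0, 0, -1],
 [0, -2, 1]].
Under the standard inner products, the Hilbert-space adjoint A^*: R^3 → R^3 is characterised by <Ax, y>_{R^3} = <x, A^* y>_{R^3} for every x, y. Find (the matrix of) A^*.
A^* = A^T =
[[2, 0, 0],
 [-3, 0, -2],
 [3, -1, 1]]

For real matrices with standard dot products, the defining identity <Ax, y> = <x, A^* y> gives (Ax)^T y = x^T (A^*) y, i.e. x^T A^T y = x^T (A^*) y. Since this holds for all x, y, we must have A^* = A^T. Therefore
A^* =
[[2, 0, 0],
 [-3, 0, -2],
 [3, -1, 1]].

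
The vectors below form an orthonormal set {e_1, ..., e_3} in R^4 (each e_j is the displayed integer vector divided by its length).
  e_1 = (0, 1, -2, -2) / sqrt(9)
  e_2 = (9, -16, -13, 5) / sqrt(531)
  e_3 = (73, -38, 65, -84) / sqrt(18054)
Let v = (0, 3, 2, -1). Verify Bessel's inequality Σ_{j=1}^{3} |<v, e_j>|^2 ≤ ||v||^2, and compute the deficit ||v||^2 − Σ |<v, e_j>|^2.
Σ |<v, e_j>|^2 = 1900/153; ||v||^2 = 14; deficit = 242/153

Write each e_j = u_j / sqrt(<u_j, u_j>) where u_j is the displayed integer vector. Then <v, e_j> = <v, u_j> / sqrt(<u_j, u_j>), so |<v, e_j>|^2 = <v, u_j>^2 / <u_j, u_j>.
Coefficients: <v, e_1> = 1/sqrt(9), <v, e_2> = -79/sqrt(531), <v, e_3> = 100/sqrt(18054).
Square and sum: Σ |<v, e_j>|^2 = 1900/153.
Compute ||v||^2 = v·v = 14.
Deficit = 14 − 1900/153 = 242/153 ≥ 0, confirming Bessel's inequality. (The deficit equals ||v − Σ <v,e_j> e_j||^2, the squared distance from v to span{e_j}.)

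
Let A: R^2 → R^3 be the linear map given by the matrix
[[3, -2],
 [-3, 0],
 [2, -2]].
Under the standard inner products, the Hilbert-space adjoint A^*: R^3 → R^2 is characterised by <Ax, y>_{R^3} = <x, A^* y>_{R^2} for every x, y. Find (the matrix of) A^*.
A^* = A^T =
[[3, -3, 2],
 [-2, 0, -2]]

For real matrices with standard dot products, the defining identity <Ax, y> = <x, A^* y> gives (Ax)^T y = x^T (A^*) y, i.e. x^T A^T y = x^T (A^*) y. Since this holds for all x, y, we must have A^* = A^T. Therefore
A^* =
[[3, -3, 2],
 [-2, 0, -2]].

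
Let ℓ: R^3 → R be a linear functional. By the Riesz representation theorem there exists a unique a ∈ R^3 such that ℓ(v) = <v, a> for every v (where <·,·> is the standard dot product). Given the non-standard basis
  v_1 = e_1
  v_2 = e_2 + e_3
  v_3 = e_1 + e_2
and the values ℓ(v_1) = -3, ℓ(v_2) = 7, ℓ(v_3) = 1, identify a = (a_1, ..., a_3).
a = (-3, 4, 3)

Write a = (a_1, ..., a_3) in the standard basis. For each basis vector v_i, ℓ(v_i) = <v_i, a> is a linear equation in the a_j's. Collect the n equations into a matrix system V a = ℓ, where row i of V is v_i (expressed in the standard basis). Since V is invertible (lower-triangular with 1s on the diagonal, up to permutation), solve by back-substitution:
  V =
[[1, 0, 0],
 [0, 1, 1],
 [1, 1, 0]]
  V a = (-3, 7, 1)
Solving gives a = (-3, 4, 3).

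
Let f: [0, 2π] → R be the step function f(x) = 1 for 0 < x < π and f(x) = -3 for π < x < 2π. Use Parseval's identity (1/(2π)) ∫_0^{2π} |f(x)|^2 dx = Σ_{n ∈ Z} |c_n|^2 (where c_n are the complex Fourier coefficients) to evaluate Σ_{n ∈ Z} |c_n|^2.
Σ |c_n|^2 = 5

Parseval equates the L^2 energy of f (normalised by 1/(2π)) with the ℓ^2 sum of its Fourier coefficients: (1/(2π)) ∫_0^{2π} |f|^2 = Σ |c_n|^2.
Compute the left side: (1/(2π)) [∫_0^π 1^2 dx + ∫_π^{2π} (-3)^2 dx] = (1/(2π)) · (1π + 9π) = (1 + 9)/2 = 5.
So Σ_{n ∈ Z} |c_n|^2 = 5.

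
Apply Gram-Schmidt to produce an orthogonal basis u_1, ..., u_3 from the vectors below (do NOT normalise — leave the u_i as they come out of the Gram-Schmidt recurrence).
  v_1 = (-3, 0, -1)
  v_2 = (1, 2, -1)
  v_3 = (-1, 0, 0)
Orthogonal basis:
  u_1 = (-3, 0, -1)
  u_2 = (2/5, 2, -6/5)
  u_3 = (-1/14, 1/7, 3/14)

Apply the Gram-Schmidt recurrence
  u_1 = v_1
  u_i = v_i − Σ_{j<i} ((v_i · u_j) / (u_j · u_j)) · u_j.

Step by step this gives:
  u_1 = (-3, 0, -1)
  u_2 = (2/5, 2, -6/5)
  u_3 = (-1/14, 1/7, 3/14)

Orthogonality check:
  u_2 · u_1 = 0 (should be 0)
  u_3 · u_1 = 0 (should be 0)
  u_3 · u_2 = 0 (should be 0)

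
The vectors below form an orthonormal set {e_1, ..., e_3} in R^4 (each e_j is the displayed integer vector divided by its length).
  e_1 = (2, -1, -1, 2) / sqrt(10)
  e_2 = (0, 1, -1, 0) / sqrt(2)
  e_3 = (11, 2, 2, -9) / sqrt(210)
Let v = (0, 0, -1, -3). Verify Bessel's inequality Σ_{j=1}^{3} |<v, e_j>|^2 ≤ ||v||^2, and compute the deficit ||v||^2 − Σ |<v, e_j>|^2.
Σ |<v, e_j>|^2 = 251/42; ||v||^2 = 10; deficit = 169/42

Write each e_j = u_j / sqrt(<u_j, u_j>) where u_j is the displayed integer vector. Then <v, e_j> = <v, u_j> / sqrt(<u_j, u_j>), so |<v, e_j>|^2 = <v, u_j>^2 / <u_j, u_j>.
Coefficients: <v, e_1> = -5/sqrt(10), <v, e_2> = 1/sqrt(2), <v, e_3> = 25/sqrt(210).
Square and sum: Σ |<v, e_j>|^2 = 251/42.
Compute ||v||^2 = v·v = 10.
Deficit = 10 − 251/42 = 169/42 ≥ 0, confirming Bessel's inequality. (The deficit equals ||v − Σ <v,e_j> e_j||^2, the squared distance from v to span{e_j}.)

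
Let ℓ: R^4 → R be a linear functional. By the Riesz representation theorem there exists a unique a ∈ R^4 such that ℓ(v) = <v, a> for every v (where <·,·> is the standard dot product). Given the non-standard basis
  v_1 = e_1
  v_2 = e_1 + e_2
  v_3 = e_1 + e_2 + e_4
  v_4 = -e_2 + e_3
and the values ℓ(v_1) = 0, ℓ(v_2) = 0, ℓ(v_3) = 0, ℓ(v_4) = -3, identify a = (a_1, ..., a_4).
a = (0, 0, -3, 0)

Write a = (a_1, ..., a_4) in the standard basis. For each basis vector v_i, ℓ(v_i) = <v_i, a> is a linear equation in the a_j's. Collect the n equations into a matrix system V a = ℓ, where row i of V is v_i (expressed in the standard basis). Since V is invertible (lower-triangular with 1s on the diagonal, up to permutation), solve by back-substitution:
  V =
[[1, 0, 0, 0],
 [1, 1, 0, 0],
 [1, 1, 0, 1],
 [0, -1, 1, 0]]
  V a = (0, 0, 0, -3)
Solving gives a = (0, 0, -3, 0).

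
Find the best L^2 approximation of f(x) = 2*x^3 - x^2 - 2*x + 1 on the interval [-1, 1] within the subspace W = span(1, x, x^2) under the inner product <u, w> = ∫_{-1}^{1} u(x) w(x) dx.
g(x) = -x^2 - 4*x/5 + 1

The best approximation g ∈ W is the orthogonal projection of f onto W. Writing g = a_0 + a_1 x + a_2 x^2, the coefficients solve the normal equations G · a = b where
  G_{ij} = <φ_i, φ_j> and b_i = <f, φ_i>, with φ_0 = 1, φ_1 = x, φ_2 = x^2.
G =
  [2, 0, 2/3]
  [0, 2/3, 0]
  [2/3, 0, 2/5],
b = (4/3, -8/15, 4/15).
Solving gives a_0 = 1, a_1 = -4/5, a_2 = -1, so
  g(x) = -x^2 - 4*x/5 + 1.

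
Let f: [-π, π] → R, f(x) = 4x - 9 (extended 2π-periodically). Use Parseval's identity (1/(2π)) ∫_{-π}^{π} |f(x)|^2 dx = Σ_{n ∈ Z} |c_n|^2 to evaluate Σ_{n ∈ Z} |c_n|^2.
Σ |c_n|^2 = 16π^2/3 + 81

Expand and integrate term by term over [-π, π]:
  ∫ (4x)^2 dx = 16·(2π^3/3); ∫ 2·4·(-9)·x dx = 0 (odd integrand); ∫ (-9)^2 dx = 81·2π.
So (1/(2π)) ∫_{-π}^{π} (4x - 9)^2 dx = 16π^2/3 + 81 = 16π^2/3 + 81.
Parseval ⇒ Σ |c_n|^2 = 16π^2/3 + 81.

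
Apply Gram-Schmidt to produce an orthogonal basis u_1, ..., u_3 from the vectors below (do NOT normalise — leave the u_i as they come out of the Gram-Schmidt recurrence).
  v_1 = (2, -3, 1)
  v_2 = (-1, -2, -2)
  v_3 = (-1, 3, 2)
Orthogonal basis:
  u_1 = (2, -3, 1)
  u_2 = (-9/7, -11/7, -15/7)
  u_3 = (-52/61, -39/122, 91/122)

Apply the Gram-Schmidt recurrence
  u_1 = v_1
  u_i = v_i − Σ_{j<i} ((v_i · u_j) / (u_j · u_j)) · u_j.

Step by step this gives:
  u_1 = (2, -3, 1)
  u_2 = (-9/7, -11/7, -15/7)
  u_3 = (-52/61, -39/122, 91/122)

Orthogonality check:
  u_2 · u_1 = 0 (should be 0)
  u_3 · u_1 = 0 (should be 0)
  u_3 · u_2 = 0 (should be 0)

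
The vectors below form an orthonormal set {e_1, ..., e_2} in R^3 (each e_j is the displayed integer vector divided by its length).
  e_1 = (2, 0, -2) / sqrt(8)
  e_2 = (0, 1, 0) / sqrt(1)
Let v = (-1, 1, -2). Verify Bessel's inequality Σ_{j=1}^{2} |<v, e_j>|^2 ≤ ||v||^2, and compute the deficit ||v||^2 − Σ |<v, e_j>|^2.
Σ |<v, e_j>|^2 = 3/2; ||v||^2 = 6; deficit = 9/2

Write each e_j = u_j / sqrt(<u_j, u_j>) where u_j is the displayed integer vector. Then <v, e_j> = <v, u_j> / sqrt(<u_j, u_j>), so |<v, e_j>|^2 = <v, u_j>^2 / <u_j, u_j>.
Coefficients: <v, e_1> = 2/sqrt(8), <v, e_2> = 1/sqrt(1).
Square and sum: Σ |<v, e_j>|^2 = 3/2.
Compute ||v||^2 = v·v = 6.
Deficit = 6 − 3/2 = 9/2 ≥ 0, confirming Bessel's inequality. (The deficit equals ||v − Σ <v,e_j> e_j||^2, the squared distance from v to span{e_j}.)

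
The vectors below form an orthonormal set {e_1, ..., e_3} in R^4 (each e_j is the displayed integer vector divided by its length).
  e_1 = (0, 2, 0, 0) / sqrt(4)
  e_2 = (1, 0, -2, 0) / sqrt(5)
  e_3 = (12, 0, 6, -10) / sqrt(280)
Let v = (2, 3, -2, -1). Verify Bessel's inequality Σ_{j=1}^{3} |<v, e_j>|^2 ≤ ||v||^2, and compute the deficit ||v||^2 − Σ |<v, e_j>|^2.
Σ |<v, e_j>|^2 = 251/14; ||v||^2 = 18; deficit = 1/14

Write each e_j = u_j / sqrt(<u_j, u_j>) where u_j is the displayed integer vector. Then <v, e_j> = <v, u_j> / sqrt(<u_j, u_j>), so |<v, e_j>|^2 = <v, u_j>^2 / <u_j, u_j>.
Coefficients: <v, e_1> = 6/sqrt(4), <v, e_2> = 6/sqrt(5), <v, e_3> = 22/sqrt(280).
Square and sum: Σ |<v, e_j>|^2 = 251/14.
Compute ||v||^2 = v·v = 18.
Deficit = 18 − 251/14 = 1/14 ≥ 0, confirming Bessel's inequality. (The deficit equals ||v − Σ <v,e_j> e_j||^2, the squared distance from v to span{e_j}.)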